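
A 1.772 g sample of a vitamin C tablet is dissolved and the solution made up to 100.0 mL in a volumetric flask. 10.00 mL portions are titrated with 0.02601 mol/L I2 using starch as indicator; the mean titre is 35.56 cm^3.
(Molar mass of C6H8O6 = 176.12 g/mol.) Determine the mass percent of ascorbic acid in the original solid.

91.93 %

C6H8O6 + I2 → C6H6O6 + 2 HI
n(I2) per titration = 0.03556 × 0.02601 = 9.249 × 10^-4 mol
n(C6H8O6) in each aliquot = 9.249 × 10^-4 mol (1:1 ratio)
n(C6H8O6) in the whole flask = 9.249 × 10^-4 × 100.0/10.00 = 9.249 × 10^-3 mol
mass of C6H8O6 = 9.249 × 10^-3 × 176.12 = 1.629 g
% C6H8O6 = 1.629 / 1.772 × 100 = 91.93 %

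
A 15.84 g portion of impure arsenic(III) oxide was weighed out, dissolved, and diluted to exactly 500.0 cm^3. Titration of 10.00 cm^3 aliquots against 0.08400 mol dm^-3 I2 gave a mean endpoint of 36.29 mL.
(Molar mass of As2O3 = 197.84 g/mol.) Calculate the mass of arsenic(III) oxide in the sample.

As2O3 + 2 I2 + 2 H2O → As2O5 + 4 HI
n(I2) per titration = 0.03629 × 0.08400 = 3.048 × 10^-3 mol
From the 1:2 ratio, n(As2O3) in each aliquot = 1/2 × 3.048 × 10^-3 = 1.524 × 10^-3 mol
n(As2O3) in the whole flask = 1.524 × 10^-3 × 500.0/10.00 = 0.07621 mol
mass of As2O3 = 0.07621 × 197.84 = 15.08 g

15.08 g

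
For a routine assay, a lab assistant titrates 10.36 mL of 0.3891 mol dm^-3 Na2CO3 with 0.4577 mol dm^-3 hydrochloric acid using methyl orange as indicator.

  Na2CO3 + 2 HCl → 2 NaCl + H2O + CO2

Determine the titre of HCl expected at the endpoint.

n(Na2CO3) = 0.01036 L × 0.3891 mol/L = 4.031 × 10^-3 mol
From the 2:1 stoichiometry, n(HCl) = 2/1 × 4.031 × 10^-3 = 8.062 × 10^-3 mol
V(HCl) = 8.062 × 10^-3 mol / 0.4577 mol/L = 0.01761 L = 17.61 mL

17.61 mL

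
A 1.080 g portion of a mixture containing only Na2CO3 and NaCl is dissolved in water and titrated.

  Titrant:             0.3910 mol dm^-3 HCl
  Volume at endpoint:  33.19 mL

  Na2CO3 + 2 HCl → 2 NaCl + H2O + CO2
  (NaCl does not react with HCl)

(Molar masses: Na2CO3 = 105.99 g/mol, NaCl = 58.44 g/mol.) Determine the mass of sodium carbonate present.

0.6877 g

n(HCl) = 0.03319 × 0.3910 = 0.01298 mol
Let x = n(Na2CO3), y = n(NaCl).
Titrant: 2x = 0.01298;  mass: 105.99x + 58.44y = 1.080
Solving, x = 6.489 × 10^-3 mol, y = 6.712 × 10^-3 mol
mass of Na2CO3 = 6.489 × 10^-3 × 105.99 = 0.6877 g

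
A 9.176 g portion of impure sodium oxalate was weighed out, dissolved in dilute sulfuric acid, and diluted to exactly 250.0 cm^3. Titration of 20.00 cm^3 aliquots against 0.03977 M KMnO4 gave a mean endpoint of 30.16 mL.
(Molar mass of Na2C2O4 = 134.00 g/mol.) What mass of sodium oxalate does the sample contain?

2 MnO4^- + 5 C2O4^2- + 16 H^+ → 2 Mn^2+ + 10 CO2 + 8 H2O
n(KMnO4) per titration = 0.03016 × 0.03977 = 1.199 × 10^-3 mol
From the 5:2 ratio, n(Na2C2O4) in each aliquot = 5/2 × 1.199 × 10^-3 = 2.999 × 10^-3 mol
n(Na2C2O4) in the whole flask = 2.999 × 10^-3 × 250.0/20.00 = 0.03748 mol
mass of Na2C2O4 = 0.03748 × 134.00 = 5.023 g

5.023 g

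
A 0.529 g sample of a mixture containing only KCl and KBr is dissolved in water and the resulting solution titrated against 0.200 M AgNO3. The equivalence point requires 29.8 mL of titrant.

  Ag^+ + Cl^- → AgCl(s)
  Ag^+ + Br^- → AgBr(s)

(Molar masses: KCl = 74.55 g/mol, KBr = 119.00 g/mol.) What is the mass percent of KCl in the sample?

57.1 %

n(AgNO3) = 0.0298 × 0.200 = 5.96 × 10^-3 mol
Let x = n(KCl), y = n(KBr).
Titrant: 1x + 1y = 5.96 × 10^-3;  mass: 74.55x + 119.00y = 0.529
Solving, x = 4.05 × 10^-3 mol, y = 1.91 × 10^-3 mol
mass of KCl = 4.05 × 10^-3 × 74.55 = 0.302 g
% KCl = 0.302 / 0.529 × 100 = 57.1 %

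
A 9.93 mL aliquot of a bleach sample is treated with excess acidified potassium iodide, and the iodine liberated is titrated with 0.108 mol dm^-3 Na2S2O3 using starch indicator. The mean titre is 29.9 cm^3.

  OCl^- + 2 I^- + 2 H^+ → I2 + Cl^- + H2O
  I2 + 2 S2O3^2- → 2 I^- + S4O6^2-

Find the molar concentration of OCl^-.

0.163 mol/L

n(S2O3^2-) = 0.0299 × 0.108 = 3.23 × 10^-3 mol
n(I2) = n(S2O3^2-)/2 = 1.61 × 10^-3 mol
n(OCl^-) in the aliquot = 1.61 × 10^-3 mol (1:1 ratio)
[OCl^-] = 1.61 × 10^-3 / 0.00993 = 0.163 mol/L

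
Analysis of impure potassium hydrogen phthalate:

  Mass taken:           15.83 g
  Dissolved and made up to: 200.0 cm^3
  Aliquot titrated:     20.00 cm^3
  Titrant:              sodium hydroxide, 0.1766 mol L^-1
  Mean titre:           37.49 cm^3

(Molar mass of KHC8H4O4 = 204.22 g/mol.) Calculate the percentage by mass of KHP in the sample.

KHC8H4O4 + NaOH → KNaC8H4O4 + H2O
n(NaOH) per titration = 0.03749 × 0.1766 = 6.621 × 10^-3 mol
n(KHC8H4O4) in each aliquot = 6.621 × 10^-3 mol (1:1 ratio)
n(KHC8H4O4) in the whole flask = 6.621 × 10^-3 × 200.0/20.00 = 0.06621 mol
mass of KHC8H4O4 = 0.06621 × 204.22 = 13.52 g
% KHC8H4O4 = 13.52 / 15.83 × 100 = 85.41 %

85.41 %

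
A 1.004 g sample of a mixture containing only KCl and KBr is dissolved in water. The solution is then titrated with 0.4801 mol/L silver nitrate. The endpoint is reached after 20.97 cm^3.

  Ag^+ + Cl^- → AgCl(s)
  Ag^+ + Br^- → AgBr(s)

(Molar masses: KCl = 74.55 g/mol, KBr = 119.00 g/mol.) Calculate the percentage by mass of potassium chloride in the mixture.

32.42 %

n(AgNO3) = 0.02097 × 0.4801 = 0.01007 mol
Let x = n(KCl), y = n(KBr).
Titrant: 1x + 1y = 0.01007;  mass: 74.55x + 119.00y = 1.004
Solving, x = 4.366 × 10^-3 mol, y = 5.702 × 10^-3 mol
mass of KCl = 4.366 × 10^-3 × 74.55 = 0.3255 g
% KCl = 0.3255 / 1.004 × 100 = 32.42 %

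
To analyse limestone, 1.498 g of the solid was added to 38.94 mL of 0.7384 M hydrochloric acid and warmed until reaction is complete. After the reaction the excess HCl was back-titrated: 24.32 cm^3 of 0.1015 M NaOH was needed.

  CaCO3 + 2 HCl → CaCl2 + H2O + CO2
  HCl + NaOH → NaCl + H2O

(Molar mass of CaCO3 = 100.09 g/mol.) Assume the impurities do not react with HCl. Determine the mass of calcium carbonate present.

1.315 g

n(HCl) added = 0.03894 × 0.7384 = 0.02875 mol
n(NaOH) used in back-titration = 0.02432 × 0.1015 = 2.468 × 10^-3 mol
n(HCl) left over = 2.468 × 10^-3 mol (1:1 ratio)
n(HCl) consumed by analyte = 0.02875 − 2.468 × 10^-3 = 0.02628 mol
From the 1:2 ratio, n(CaCO3) = 1/2 × 0.02628 = 0.01314 mol
mass of CaCO3 = 0.01314 × 100.09 = 1.315 g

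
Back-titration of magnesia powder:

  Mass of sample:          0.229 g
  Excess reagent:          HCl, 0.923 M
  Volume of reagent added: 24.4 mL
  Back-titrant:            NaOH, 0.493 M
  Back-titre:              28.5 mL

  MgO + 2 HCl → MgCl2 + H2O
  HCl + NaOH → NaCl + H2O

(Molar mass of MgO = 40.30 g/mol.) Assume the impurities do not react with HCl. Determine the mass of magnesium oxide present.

n(HCl) added = 0.0244 × 0.923 = 0.0225 mol
n(NaOH) used in back-titration = 0.0285 × 0.493 = 0.0141 mol
n(HCl) left over = 0.0141 mol (1:1 ratio)
n(HCl) consumed by analyte = 0.0225 − 0.0141 = 8.47 × 10^-3 mol
From the 1:2 ratio, n(MgO) = 1/2 × 8.47 × 10^-3 = 4.24 × 10^-3 mol
mass of MgO = 4.24 × 10^-3 × 40.30 = 0.171 g

0.171 g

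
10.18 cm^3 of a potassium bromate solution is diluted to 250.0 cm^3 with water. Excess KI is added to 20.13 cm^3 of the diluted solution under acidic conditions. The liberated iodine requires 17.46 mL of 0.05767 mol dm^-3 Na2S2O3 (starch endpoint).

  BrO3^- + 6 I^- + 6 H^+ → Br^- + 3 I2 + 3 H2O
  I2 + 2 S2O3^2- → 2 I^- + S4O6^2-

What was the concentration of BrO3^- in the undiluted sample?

0.2047 mol/L

n(S2O3^2-) = 0.01746 × 0.05767 = 1.007 × 10^-3 mol
n(I2) = n(S2O3^2-)/2 = 5.035 × 10^-4 mol
From the 1:3 ratio, n(BrO3^-) in the aliquot = 1/3 × 5.035 × 10^-4 = 1.678 × 10^-4 mol
[BrO3^-]_dilute = 1.678 × 10^-4 / 0.02013 = 0.008337 mol/L
[BrO3^-]_original = 0.008337 × 250.0/10.18 = 0.2047 mol/L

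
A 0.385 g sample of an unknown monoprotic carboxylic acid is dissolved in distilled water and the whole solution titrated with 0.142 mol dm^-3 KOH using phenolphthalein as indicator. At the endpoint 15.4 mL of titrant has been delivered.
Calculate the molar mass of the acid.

n(KOH) = 0.0154 L × 0.142 mol/L = 2.19 × 10^-3 mol
n(HA) = 2.19 × 10^-3 mol (1:1 ratio)
M = m / n = 0.385 g / 2.19 × 10^-3 mol = 176 g/mol

176 g/mol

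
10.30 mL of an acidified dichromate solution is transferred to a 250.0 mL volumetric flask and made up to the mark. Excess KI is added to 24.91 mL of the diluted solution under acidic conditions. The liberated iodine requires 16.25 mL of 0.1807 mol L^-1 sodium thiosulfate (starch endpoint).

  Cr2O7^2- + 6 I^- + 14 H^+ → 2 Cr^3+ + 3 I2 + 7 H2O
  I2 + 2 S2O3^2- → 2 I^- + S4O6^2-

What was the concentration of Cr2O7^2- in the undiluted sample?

n(S2O3^2-) = 0.01625 × 0.1807 = 2.936 × 10^-3 mol
n(I2) = n(S2O3^2-)/2 = 1.468 × 10^-3 mol
From the 1:3 ratio, n(Cr2O7^2-) in the aliquot = 1/3 × 1.468 × 10^-3 = 4.894 × 10^-4 mol
[Cr2O7^2-]_dilute = 4.894 × 10^-4 / 0.02491 = 0.01965 mol/L
[Cr2O7^2-]_original = 0.01965 × 250.0/10.30 = 0.4769 mol/L

0.4769 mol/L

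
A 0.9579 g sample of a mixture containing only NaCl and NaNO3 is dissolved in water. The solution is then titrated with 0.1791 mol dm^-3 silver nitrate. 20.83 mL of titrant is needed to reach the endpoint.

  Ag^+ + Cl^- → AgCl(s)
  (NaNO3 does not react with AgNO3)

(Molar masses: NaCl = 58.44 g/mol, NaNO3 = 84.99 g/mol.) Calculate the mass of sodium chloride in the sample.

0.2180 g

n(AgNO3) = 0.02083 × 0.1791 = 3.731 × 10^-3 mol
Let x = n(NaCl), y = n(NaNO3).
Titrant: 1x = 3.731 × 10^-3;  mass: 58.44x + 84.99y = 0.9579
Solving, x = 3.731 × 10^-3 mol, y = 8.706 × 10^-3 mol
mass of NaCl = 3.731 × 10^-3 × 58.44 = 0.2180 g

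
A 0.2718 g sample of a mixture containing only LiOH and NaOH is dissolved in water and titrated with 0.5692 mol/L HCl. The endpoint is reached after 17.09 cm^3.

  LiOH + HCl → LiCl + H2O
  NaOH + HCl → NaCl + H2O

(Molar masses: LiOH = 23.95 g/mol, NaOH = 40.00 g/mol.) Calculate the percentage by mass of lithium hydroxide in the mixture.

64.40 %

n(HCl) = 0.01709 × 0.5692 = 9.728 × 10^-3 mol
Let x = n(LiOH), y = n(NaOH).
Titrant: 1x + 1y = 9.728 × 10^-3;  mass: 23.95x + 40.00y = 0.2718
Solving, x = 7.309 × 10^-3 mol, y = 2.419 × 10^-3 mol
mass of LiOH = 7.309 × 10^-3 × 23.95 = 0.1750 g
% LiOH = 0.1750 / 0.2718 × 100 = 64.40 %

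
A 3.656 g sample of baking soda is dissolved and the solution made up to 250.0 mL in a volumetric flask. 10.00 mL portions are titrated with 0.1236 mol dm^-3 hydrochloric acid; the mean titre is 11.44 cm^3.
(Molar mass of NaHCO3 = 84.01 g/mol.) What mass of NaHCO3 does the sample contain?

2.970 g

NaHCO3 + HCl → NaCl + H2O + CO2
n(HCl) per titration = 0.01144 × 0.1236 = 1.414 × 10^-3 mol
n(NaHCO3) in each aliquot = 1.414 × 10^-3 mol (1:1 ratio)
n(NaHCO3) in the whole flask = 1.414 × 10^-3 × 250.0/10.00 = 0.03535 mol
mass of NaHCO3 = 0.03535 × 84.01 = 2.970 g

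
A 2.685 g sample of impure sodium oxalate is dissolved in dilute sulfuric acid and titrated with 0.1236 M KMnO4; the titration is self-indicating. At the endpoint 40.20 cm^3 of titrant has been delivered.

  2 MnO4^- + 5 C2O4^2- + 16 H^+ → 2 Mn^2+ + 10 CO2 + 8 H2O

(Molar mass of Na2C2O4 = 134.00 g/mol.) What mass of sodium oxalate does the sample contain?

n(KMnO4) = 0.04020 L × 0.1236 mol/L = 4.969 × 10^-3 mol
From the 5:2 ratio, n(Na2C2O4) = 5/2 × 4.969 × 10^-3 = 0.01242 mol
mass of Na2C2O4 = 0.01242 × 134.00 g/mol = 1.665 g

1.665 g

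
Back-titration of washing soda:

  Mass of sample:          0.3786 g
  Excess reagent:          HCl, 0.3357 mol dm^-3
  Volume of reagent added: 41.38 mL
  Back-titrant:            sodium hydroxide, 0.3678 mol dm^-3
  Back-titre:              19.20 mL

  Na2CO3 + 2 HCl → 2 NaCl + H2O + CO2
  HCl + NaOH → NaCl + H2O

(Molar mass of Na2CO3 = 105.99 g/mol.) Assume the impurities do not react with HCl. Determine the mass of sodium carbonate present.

n(HCl) added = 0.04138 × 0.3357 = 0.01389 mol
n(NaOH) used in back-titration = 0.01920 × 0.3678 = 7.062 × 10^-3 mol
n(HCl) left over = 7.062 × 10^-3 mol (1:1 ratio)
n(HCl) consumed by analyte = 0.01389 − 7.062 × 10^-3 = 6.830 × 10^-3 mol
From the 1:2 ratio, n(Na2CO3) = 1/2 × 6.830 × 10^-3 = 3.415 × 10^-3 mol
mass of Na2CO3 = 3.415 × 10^-3 × 105.99 = 0.3619 g

0.3619 g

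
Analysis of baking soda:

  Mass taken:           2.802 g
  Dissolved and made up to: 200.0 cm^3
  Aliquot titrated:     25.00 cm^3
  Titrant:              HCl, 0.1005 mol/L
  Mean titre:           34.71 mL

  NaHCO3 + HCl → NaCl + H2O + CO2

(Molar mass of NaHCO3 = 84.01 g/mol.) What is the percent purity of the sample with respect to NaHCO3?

n(HCl) per titration = 0.03471 × 0.1005 = 3.488 × 10^-3 mol
n(NaHCO3) in each aliquot = 3.488 × 10^-3 mol (1:1 ratio)
n(NaHCO3) in the whole flask = 3.488 × 10^-3 × 200.0/25.00 = 0.02791 mol
mass of NaHCO3 = 0.02791 × 84.01 = 2.344 g
% NaHCO3 = 2.344 / 2.802 × 100 = 83.67 %

83.67 %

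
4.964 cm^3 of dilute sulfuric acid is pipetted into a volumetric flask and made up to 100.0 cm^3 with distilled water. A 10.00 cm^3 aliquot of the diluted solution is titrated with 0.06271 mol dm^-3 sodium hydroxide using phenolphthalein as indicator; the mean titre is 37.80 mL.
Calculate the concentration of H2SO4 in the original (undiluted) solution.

H2SO4 + 2 NaOH → Na2SO4 + 2 H2O
n(NaOH) = 0.03780 × 0.06271 = 2.370 × 10^-3 mol
From the 1:2 ratio, n(H2SO4) in the aliquot = 1/2 × 2.370 × 10^-3 = 1.185 × 10^-3 mol
[H2SO4]_dilute = 1.185 × 10^-3 / 0.01000 = 0.1185 mol/L
Dilution factor = 100.0 / 4.964 = 20.15
[H2SO4]_stock = 0.1185 × 20.15 = 2.388 mol/L

2.388 mol/L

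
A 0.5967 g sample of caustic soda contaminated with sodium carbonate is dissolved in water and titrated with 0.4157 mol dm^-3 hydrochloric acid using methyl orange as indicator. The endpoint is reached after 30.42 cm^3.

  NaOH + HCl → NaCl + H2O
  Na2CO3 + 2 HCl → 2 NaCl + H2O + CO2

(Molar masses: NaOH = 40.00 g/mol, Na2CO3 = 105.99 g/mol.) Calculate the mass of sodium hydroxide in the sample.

n(HCl) = 0.03042 × 0.4157 = 0.01265 mol
Let x = n(NaOH), y = n(Na2CO3).
Titrant: 1x + 2y = 0.01265;  mass: 40.00x + 105.99y = 0.5967
Solving, x = 5.652 × 10^-3 mol, y = 3.497 × 10^-3 mol
mass of NaOH = 5.652 × 10^-3 × 40.00 = 0.2261 g

0.2261 g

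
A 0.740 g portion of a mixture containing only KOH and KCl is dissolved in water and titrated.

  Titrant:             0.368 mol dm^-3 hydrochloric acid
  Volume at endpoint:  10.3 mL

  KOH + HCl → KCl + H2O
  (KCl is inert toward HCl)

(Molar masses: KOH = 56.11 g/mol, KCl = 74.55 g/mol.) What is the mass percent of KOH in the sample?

n(HCl) = 0.0103 × 0.368 = 3.79 × 10^-3 mol
Let x = n(KOH), y = n(KCl).
Titrant: 1x = 3.79 × 10^-3;  mass: 56.11x + 74.55y = 0.740
Solving, x = 3.79 × 10^-3 mol, y = 7.07 × 10^-3 mol
mass of KOH = 3.79 × 10^-3 × 56.11 = 0.213 g
% KOH = 0.213 / 0.740 × 100 = 28.7 %

28.7 %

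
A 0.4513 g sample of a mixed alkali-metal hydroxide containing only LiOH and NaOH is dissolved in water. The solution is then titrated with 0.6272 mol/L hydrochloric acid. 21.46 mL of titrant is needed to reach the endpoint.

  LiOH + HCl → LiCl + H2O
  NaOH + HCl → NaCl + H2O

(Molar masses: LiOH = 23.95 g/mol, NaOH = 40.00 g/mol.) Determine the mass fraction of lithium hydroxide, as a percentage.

n(HCl) = 0.02146 × 0.6272 = 0.01346 mol
Let x = n(LiOH), y = n(NaOH).
Titrant: 1x + 1y = 0.01346;  mass: 23.95x + 40.00y = 0.4513
Solving, x = 5.426 × 10^-3 mol, y = 8.034 × 10^-3 mol
mass of LiOH = 5.426 × 10^-3 × 23.95 = 0.1300 g
% LiOH = 0.1300 / 0.4513 × 100 = 28.80 %

28.80 %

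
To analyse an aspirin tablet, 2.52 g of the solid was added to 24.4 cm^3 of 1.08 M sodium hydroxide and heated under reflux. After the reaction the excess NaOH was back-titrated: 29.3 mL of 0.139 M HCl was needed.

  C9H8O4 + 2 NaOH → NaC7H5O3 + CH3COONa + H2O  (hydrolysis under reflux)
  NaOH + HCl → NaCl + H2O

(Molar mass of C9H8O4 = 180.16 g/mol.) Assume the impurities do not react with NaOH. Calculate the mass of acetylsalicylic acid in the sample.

n(NaOH) added = 0.0244 × 1.08 = 0.0264 mol
n(HCl) used in back-titration = 0.0293 × 0.139 = 4.07 × 10^-3 mol
n(NaOH) left over = 4.07 × 10^-3 mol (1:1 ratio)
n(NaOH) consumed by analyte = 0.0264 − 4.07 × 10^-3 = 0.0223 mol
From the 1:2 ratio, n(C9H8O4) = 1/2 × 0.0223 = 0.0111 mol
mass of C9H8O4 = 0.0111 × 180.16 = 2.01 g

2.01 g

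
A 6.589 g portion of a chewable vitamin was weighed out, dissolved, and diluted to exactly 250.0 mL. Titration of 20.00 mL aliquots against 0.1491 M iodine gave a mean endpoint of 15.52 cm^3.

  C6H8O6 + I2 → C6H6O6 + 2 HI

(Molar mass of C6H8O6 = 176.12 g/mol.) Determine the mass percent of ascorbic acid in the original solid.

n(I2) per titration = 0.01552 × 0.1491 = 2.314 × 10^-3 mol
n(C6H8O6) in each aliquot = 2.314 × 10^-3 mol (1:1 ratio)
n(C6H8O6) in the whole flask = 2.314 × 10^-3 × 250.0/20.00 = 0.02893 mol
mass of C6H8O6 = 0.02893 × 176.12 = 5.094 g
% C6H8O6 = 5.094 / 6.589 × 100 = 77.32 %

77.32 %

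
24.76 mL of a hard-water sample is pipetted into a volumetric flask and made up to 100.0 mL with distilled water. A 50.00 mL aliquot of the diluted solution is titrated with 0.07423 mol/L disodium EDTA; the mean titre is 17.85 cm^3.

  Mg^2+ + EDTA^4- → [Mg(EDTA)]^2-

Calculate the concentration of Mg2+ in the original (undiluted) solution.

0.1070 mol/L

n(EDTA) = 0.01785 × 0.07423 = 1.325 × 10^-3 mol
n(Mg2+) in the aliquot = 1.325 × 10^-3 mol (1:1 ratio)
[Mg2+]_dilute = 1.325 × 10^-3 / 0.05000 = 0.02650 mol/L
Dilution factor = 100.0 / 24.76 = 4.039
[Mg2+]_stock = 0.02650 × 4.039 = 0.1070 mol/L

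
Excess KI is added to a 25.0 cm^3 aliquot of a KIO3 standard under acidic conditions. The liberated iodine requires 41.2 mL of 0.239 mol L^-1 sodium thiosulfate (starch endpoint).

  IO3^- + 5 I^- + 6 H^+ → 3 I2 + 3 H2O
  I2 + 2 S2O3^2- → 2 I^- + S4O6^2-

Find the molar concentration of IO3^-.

n(S2O3^2-) = 0.0412 × 0.239 = 9.85 × 10^-3 mol
n(I2) = n(S2O3^2-)/2 = 4.92 × 10^-3 mol
From the 1:3 ratio, n(IO3^-) in the aliquot = 1/3 × 4.92 × 10^-3 = 1.64 × 10^-3 mol
[IO3^-] = 1.64 × 10^-3 / 0.0250 = 0.0656 mol/L

0.0656 mol/L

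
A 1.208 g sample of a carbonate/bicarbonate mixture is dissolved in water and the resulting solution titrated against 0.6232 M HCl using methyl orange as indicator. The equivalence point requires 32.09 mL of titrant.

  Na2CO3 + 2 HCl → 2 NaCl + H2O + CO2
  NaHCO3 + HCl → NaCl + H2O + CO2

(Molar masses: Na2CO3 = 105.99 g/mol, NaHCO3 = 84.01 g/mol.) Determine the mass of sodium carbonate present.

0.8066 g

n(HCl) = 0.03209 × 0.6232 = 0.02000 mol
Let x = n(Na2CO3), y = n(NaHCO3).
Titrant: 2x + 1y = 0.02000;  mass: 105.99x + 84.01y = 1.208
Solving, x = 7.610 × 10^-3 mol, y = 4.778 × 10^-3 mol
mass of Na2CO3 = 7.610 × 10^-3 × 105.99 = 0.8066 g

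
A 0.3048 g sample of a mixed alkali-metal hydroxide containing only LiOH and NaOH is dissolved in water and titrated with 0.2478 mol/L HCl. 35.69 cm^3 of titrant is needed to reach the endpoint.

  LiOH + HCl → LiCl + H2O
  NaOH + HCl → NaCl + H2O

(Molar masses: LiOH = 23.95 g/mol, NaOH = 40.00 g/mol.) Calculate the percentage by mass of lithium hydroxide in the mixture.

23.97 %

n(HCl) = 0.03569 × 0.2478 = 8.844 × 10^-3 mol
Let x = n(LiOH), y = n(NaOH).
Titrant: 1x + 1y = 8.844 × 10^-3;  mass: 23.95x + 40.00y = 0.3048
Solving, x = 3.050 × 10^-3 mol, y = 5.794 × 10^-3 mol
mass of LiOH = 3.050 × 10^-3 × 23.95 = 0.07306 g
% LiOH = 0.07306 / 0.3048 × 100 = 23.97 %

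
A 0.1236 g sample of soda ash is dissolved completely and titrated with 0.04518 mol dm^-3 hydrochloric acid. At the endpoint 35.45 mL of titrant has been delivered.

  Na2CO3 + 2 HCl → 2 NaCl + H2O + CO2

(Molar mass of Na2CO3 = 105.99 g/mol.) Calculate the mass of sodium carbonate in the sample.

0.08488 g

n(HCl) = 0.03545 L × 0.04518 mol/L = 1.602 × 10^-3 mol
From the 1:2 ratio, n(Na2CO3) = 1/2 × 1.602 × 10^-3 = 8.008 × 10^-4 mol
mass of Na2CO3 = 8.008 × 10^-4 × 105.99 g/mol = 0.08488 g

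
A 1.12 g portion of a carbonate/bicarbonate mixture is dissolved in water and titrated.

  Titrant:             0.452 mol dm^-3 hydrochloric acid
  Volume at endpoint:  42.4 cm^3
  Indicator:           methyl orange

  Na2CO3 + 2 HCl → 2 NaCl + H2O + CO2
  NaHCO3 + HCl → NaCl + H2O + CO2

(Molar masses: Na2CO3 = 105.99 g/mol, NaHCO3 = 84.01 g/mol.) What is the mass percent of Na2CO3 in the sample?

n(HCl) = 0.0424 × 0.452 = 0.0192 mol
Let x = n(Na2CO3), y = n(NaHCO3).
Titrant: 2x + 1y = 0.0192;  mass: 105.99x + 84.01y = 1.12
Solving, x = 7.90 × 10^-3 mol, y = 3.36 × 10^-3 mol
mass of Na2CO3 = 7.90 × 10^-3 × 105.99 = 0.837 g
% Na2CO3 = 0.837 / 1.12 × 100 = 74.8 %

74.8 %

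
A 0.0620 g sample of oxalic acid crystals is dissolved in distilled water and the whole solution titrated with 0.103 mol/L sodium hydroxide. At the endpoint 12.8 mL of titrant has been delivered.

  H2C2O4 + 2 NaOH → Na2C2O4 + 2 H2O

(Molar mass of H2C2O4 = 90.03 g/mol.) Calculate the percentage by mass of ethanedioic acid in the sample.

95.7 %

n(NaOH) = 0.0128 L × 0.103 mol/L = 1.32 × 10^-3 mol
From the 1:2 ratio, n(H2C2O4) = 1/2 × 1.32 × 10^-3 = 6.59 × 10^-4 mol
mass of H2C2O4 = 6.59 × 10^-4 × 90.03 g/mol = 0.0593 g
% H2C2O4 = 0.0593 / 0.0620 × 100 = 95.7 %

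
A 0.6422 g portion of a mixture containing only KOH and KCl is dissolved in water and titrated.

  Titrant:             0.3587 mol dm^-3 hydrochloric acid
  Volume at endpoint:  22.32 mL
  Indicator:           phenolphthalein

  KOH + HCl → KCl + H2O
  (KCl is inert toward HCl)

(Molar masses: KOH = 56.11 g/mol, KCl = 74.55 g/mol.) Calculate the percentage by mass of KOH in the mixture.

n(HCl) = 0.02232 × 0.3587 = 8.006 × 10^-3 mol
Let x = n(KOH), y = n(KCl).
Titrant: 1x = 8.006 × 10^-3;  mass: 56.11x + 74.55y = 0.6422
Solving, x = 8.006 × 10^-3 mol, y = 2.589 × 10^-3 mol
mass of KOH = 8.006 × 10^-3 × 56.11 = 0.4492 g
% KOH = 0.4492 / 0.6422 × 100 = 69.95 %

69.95 %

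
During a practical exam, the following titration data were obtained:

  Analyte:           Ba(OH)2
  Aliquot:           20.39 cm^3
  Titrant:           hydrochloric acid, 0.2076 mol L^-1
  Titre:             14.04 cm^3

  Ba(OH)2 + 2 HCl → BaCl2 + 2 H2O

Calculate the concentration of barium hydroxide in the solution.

0.07147 mol/L

n(HCl) = 0.01404 L × 0.2076 mol/L = 2.915 × 10^-3 mol
From the 1:2 mole ratio, n(Ba(OH)2) = 1/2 × 2.915 × 10^-3 = 1.457 × 10^-3 mol
[Ba(OH)2] = 1.457 × 10^-3 mol / 0.02039 L = 0.07147 mol/L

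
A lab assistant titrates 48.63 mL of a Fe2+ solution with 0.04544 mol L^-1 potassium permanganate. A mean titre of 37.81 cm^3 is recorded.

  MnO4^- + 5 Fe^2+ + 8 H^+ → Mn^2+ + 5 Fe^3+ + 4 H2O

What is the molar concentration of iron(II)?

0.1766 mol/L

n(KMnO4) = 0.03781 L × 0.04544 mol/L = 1.718 × 10^-3 mol
From the 5:1 mole ratio, n(Fe2+) = 5/1 × 1.718 × 10^-3 = 8.590 × 10^-3 mol
[Fe2+] = 8.590 × 10^-3 mol / 0.04863 L = 0.1766 mol/L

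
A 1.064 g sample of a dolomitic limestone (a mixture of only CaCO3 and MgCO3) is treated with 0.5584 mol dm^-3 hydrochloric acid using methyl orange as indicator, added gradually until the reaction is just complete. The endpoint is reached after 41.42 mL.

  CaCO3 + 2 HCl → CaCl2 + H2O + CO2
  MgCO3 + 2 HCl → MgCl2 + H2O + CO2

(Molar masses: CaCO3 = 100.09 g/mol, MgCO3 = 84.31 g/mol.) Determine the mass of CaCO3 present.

0.5645 g

n(HCl) = 0.04142 × 0.5584 = 0.02313 mol
Let x = n(CaCO3), y = n(MgCO3).
Titrant: 2x + 2y = 0.02313;  mass: 100.09x + 84.31y = 1.064
Solving, x = 5.640 × 10^-3 mol, y = 5.924 × 10^-3 mol
mass of CaCO3 = 5.640 × 10^-3 × 100.09 = 0.5645 g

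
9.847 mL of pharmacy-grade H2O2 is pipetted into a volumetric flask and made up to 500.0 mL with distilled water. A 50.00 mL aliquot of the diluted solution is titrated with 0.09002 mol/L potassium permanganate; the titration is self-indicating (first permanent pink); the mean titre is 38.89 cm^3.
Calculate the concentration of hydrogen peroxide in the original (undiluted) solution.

8.888 mol/L

2 MnO4^- + 5 H2O2 + 6 H^+ → 2 Mn^2+ + 5 O2 + 8 H2O
n(KMnO4) = 0.03889 × 0.09002 = 3.501 × 10^-3 mol
From the 5:2 ratio, n(H2O2) in the aliquot = 5/2 × 3.501 × 10^-3 = 8.752 × 10^-3 mol
[H2O2]_dilute = 8.752 × 10^-3 / 0.05000 = 0.1750 mol/L
Dilution factor = 500.0 / 9.847 = 50.78
[H2O2]_stock = 0.1750 × 50.78 = 8.888 mol/L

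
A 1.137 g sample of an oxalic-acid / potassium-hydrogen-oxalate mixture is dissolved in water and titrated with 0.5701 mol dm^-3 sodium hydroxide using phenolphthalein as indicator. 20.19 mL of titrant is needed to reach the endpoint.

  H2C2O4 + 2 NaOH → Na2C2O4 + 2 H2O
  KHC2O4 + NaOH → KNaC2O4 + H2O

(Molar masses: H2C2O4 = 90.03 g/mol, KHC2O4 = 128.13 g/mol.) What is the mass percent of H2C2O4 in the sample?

n(NaOH) = 0.02019 × 0.5701 = 0.01151 mol
Let x = n(H2C2O4), y = n(KHC2O4).
Titrant: 2x + 1y = 0.01151;  mass: 90.03x + 128.13y = 1.137
Solving, x = 2.032 × 10^-3 mol, y = 7.446 × 10^-3 mol
mass of H2C2O4 = 2.032 × 10^-3 × 90.03 = 0.1830 g
% H2C2O4 = 0.1830 / 1.137 × 100 = 16.09 %

16.09 %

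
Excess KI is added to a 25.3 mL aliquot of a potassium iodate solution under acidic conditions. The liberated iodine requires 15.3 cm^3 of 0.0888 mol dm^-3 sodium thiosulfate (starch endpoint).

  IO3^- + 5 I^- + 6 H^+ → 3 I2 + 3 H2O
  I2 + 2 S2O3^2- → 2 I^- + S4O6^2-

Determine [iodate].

n(S2O3^2-) = 0.0153 × 0.0888 = 1.36 × 10^-3 mol
n(I2) = n(S2O3^2-)/2 = 6.79 × 10^-4 mol
From the 1:3 ratio, n(IO3^-) in the aliquot = 1/3 × 6.79 × 10^-4 = 2.26 × 10^-4 mol
[IO3^-] = 2.26 × 10^-4 / 0.0253 = 0.00895 mol/L

0.00895 mol/L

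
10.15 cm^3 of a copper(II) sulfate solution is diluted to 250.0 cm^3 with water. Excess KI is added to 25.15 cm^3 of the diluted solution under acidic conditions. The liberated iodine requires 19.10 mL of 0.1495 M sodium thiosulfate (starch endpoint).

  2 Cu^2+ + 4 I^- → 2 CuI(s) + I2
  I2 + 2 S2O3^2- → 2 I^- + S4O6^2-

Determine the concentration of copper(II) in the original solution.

2.796 M

n(S2O3^2-) = 0.01910 × 0.1495 = 2.855 × 10^-3 mol
n(I2) = n(S2O3^2-)/2 = 1.428 × 10^-3 mol
From the 2:1 ratio, n(Cu2+) in the aliquot = 2/1 × 1.428 × 10^-3 = 2.855 × 10^-3 mol
[Cu2+]_dilute = 2.855 × 10^-3 / 0.02515 = 0.1135 mol/L
[Cu2+]_original = 0.1135 × 250.0/10.15 = 2.796 mol/L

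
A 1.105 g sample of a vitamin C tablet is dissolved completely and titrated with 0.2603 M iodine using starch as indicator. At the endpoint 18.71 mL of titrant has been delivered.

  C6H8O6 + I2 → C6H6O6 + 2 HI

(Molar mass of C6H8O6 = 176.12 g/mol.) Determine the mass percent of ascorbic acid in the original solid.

77.62 %

n(I2) = 0.01871 L × 0.2603 mol/L = 4.870 × 10^-3 mol
n(C6H8O6) = 4.870 × 10^-3 mol (1:1 ratio)
mass of C6H8O6 = 4.870 × 10^-3 × 176.12 g/mol = 0.8577 g
% C6H8O6 = 0.8577 / 1.105 × 100 = 77.62 %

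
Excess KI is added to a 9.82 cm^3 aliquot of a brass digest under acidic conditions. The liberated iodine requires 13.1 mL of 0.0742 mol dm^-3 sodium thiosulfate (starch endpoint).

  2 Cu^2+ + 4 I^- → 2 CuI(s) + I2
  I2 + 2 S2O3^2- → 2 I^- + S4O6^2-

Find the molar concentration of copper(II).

n(S2O3^2-) = 0.0131 × 0.0742 = 9.72 × 10^-4 mol
n(I2) = n(S2O3^2-)/2 = 4.86 × 10^-4 mol
From the 2:1 ratio, n(Cu2+) in the aliquot = 2/1 × 4.86 × 10^-4 = 9.72 × 10^-4 mol
[Cu2+] = 9.72 × 10^-4 / 0.00982 = 0.0990 mol/L

0.0990 mol/L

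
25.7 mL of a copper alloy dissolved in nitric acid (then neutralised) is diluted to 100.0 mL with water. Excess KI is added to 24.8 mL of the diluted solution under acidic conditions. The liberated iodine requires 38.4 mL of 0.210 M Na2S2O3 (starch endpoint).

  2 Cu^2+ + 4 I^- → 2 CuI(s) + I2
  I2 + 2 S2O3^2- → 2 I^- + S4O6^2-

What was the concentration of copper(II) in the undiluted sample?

n(S2O3^2-) = 0.0384 × 0.210 = 8.06 × 10^-3 mol
n(I2) = n(S2O3^2-)/2 = 4.03 × 10^-3 mol
From the 2:1 ratio, n(Cu2+) in the aliquot = 2/1 × 4.03 × 10^-3 = 8.06 × 10^-3 mol
[Cu2+]_dilute = 8.06 × 10^-3 / 0.0248 = 0.325 mol/L
[Cu2+]_original = 0.325 × 100.0/25.7 = 1.27 mol/L

1.27 M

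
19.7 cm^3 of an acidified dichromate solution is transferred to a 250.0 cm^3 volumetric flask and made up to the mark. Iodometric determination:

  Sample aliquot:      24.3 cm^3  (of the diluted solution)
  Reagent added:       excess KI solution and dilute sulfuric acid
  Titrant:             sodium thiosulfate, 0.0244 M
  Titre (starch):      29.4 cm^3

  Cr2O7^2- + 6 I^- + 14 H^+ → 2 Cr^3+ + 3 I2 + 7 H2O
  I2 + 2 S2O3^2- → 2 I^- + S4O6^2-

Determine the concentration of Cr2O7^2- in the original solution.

n(S2O3^2-) = 0.0294 × 0.0244 = 7.17 × 10^-4 mol
n(I2) = n(S2O3^2-)/2 = 3.59 × 10^-4 mol
From the 1:3 ratio, n(Cr2O7^2-) in the aliquot = 1/3 × 3.59 × 10^-4 = 1.20 × 10^-4 mol
[Cr2O7^2-]_dilute = 1.20 × 10^-4 / 0.0243 = 0.00492 mol/L
[Cr2O7^2-]_original = 0.00492 × 250.0/19.7 = 0.0624 mol/L

0.0624 M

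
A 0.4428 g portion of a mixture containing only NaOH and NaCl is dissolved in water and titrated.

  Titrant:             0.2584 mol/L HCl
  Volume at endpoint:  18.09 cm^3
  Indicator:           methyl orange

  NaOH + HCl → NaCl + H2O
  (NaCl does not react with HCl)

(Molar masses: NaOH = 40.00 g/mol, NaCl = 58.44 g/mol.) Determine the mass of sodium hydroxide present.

0.1870 g

n(HCl) = 0.01809 × 0.2584 = 4.674 × 10^-3 mol
Let x = n(NaOH), y = n(NaCl).
Titrant: 1x = 4.674 × 10^-3;  mass: 40.00x + 58.44y = 0.4428
Solving, x = 4.674 × 10^-3 mol, y = 4.378 × 10^-3 mol
mass of NaOH = 4.674 × 10^-3 × 40.00 = 0.1870 g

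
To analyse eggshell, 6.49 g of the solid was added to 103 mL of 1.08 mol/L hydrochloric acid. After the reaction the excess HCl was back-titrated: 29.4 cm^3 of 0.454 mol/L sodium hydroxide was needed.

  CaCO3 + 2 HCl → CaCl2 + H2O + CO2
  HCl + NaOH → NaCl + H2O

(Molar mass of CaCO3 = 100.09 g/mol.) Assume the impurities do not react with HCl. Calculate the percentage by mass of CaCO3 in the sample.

75.5 %

n(HCl) added = 0.103 × 1.08 = 0.111 mol
n(NaOH) used in back-titration = 0.0294 × 0.454 = 0.0133 mol
n(HCl) left over = 0.0133 mol (1:1 ratio)
n(HCl) consumed by analyte = 0.111 − 0.0133 = 0.0979 mol
From the 1:2 ratio, n(CaCO3) = 1/2 × 0.0979 = 0.0489 mol
mass of CaCO3 = 0.0489 × 100.09 = 4.90 g
% CaCO3 = 4.90 / 6.49 × 100 = 75.5 %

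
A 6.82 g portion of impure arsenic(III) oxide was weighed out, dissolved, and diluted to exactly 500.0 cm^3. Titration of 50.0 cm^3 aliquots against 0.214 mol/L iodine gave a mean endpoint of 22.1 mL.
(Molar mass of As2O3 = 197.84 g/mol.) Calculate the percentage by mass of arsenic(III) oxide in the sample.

68.6 %

As2O3 + 2 I2 + 2 H2O → As2O5 + 4 HI
n(I2) per titration = 0.0221 × 0.214 = 4.73 × 10^-3 mol
From the 1:2 ratio, n(As2O3) in each aliquot = 1/2 × 4.73 × 10^-3 = 2.36 × 10^-3 mol
n(As2O3) in the whole flask = 2.36 × 10^-3 × 500.0/50.0 = 0.0236 mol
mass of As2O3 = 0.0236 × 197.84 = 4.68 g
% As2O3 = 4.68 / 6.82 × 100 = 68.6 %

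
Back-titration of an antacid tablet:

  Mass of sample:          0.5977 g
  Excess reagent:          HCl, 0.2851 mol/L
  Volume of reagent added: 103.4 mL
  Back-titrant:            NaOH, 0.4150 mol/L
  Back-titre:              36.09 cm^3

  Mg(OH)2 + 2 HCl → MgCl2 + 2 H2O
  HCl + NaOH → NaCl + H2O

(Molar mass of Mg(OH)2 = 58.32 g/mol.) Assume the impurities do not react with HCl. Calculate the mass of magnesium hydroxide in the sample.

0.4229 g

n(HCl) added = 0.1034 × 0.2851 = 0.02948 mol
n(NaOH) used in back-titration = 0.03609 × 0.4150 = 0.01498 mol
n(HCl) left over = 0.01498 mol (1:1 ratio)
n(HCl) consumed by analyte = 0.02948 − 0.01498 = 0.01450 mol
From the 1:2 ratio, n(Mg(OH)2) = 1/2 × 0.01450 = 7.251 × 10^-3 mol
mass of Mg(OH)2 = 7.251 × 10^-3 × 58.32 = 0.4229 g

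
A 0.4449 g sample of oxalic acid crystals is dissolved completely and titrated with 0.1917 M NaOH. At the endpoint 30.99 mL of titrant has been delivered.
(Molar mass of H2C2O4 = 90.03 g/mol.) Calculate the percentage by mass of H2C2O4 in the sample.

60.11 %

H2C2O4 + 2 NaOH → Na2C2O4 + 2 H2O
n(NaOH) = 0.03099 L × 0.1917 mol/L = 5.941 × 10^-3 mol
From the 1:2 ratio, n(H2C2O4) = 1/2 × 5.941 × 10^-3 = 2.970 × 10^-3 mol
mass of H2C2O4 = 2.970 × 10^-3 × 90.03 g/mol = 0.2674 g
% H2C2O4 = 0.2674 / 0.4449 × 100 = 60.11 %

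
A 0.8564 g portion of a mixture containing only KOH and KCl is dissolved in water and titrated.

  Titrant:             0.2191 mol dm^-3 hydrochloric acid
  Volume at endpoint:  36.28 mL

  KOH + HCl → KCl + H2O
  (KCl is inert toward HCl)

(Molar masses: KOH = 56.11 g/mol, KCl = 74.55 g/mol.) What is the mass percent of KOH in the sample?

n(HCl) = 0.03628 × 0.2191 = 7.949 × 10^-3 mol
Let x = n(KOH), y = n(KCl).
Titrant: 1x = 7.949 × 10^-3;  mass: 56.11x + 74.55y = 0.8564
Solving, x = 7.949 × 10^-3 mol, y = 5.505 × 10^-3 mol
mass of KOH = 7.949 × 10^-3 × 56.11 = 0.4460 g
% KOH = 0.4460 / 0.8564 × 100 = 52.08 %

52.08 %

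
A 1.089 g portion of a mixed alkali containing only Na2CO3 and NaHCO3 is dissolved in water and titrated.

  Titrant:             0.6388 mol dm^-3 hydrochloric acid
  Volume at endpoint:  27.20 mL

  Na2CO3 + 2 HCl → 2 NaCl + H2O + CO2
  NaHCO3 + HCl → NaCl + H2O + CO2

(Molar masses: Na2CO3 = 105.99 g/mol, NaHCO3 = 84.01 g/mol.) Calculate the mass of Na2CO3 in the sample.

n(HCl) = 0.02720 × 0.6388 = 0.01738 mol
Let x = n(Na2CO3), y = n(NaHCO3).
Titrant: 2x + 1y = 0.01738;  mass: 105.99x + 84.01y = 1.089
Solving, x = 5.976 × 10^-3 mol, y = 5.423 × 10^-3 mol
mass of Na2CO3 = 5.976 × 10^-3 × 105.99 = 0.6334 g

0.6334 g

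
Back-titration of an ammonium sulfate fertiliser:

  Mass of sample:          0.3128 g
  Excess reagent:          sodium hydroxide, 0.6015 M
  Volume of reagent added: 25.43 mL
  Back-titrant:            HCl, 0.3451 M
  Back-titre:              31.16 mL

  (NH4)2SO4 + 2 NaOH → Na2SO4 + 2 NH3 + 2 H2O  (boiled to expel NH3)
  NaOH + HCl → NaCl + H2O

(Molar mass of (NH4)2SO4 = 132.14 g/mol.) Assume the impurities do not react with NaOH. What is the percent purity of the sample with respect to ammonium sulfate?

95.95 %

n(NaOH) added = 0.02543 × 0.6015 = 0.01530 mol
n(HCl) used in back-titration = 0.03116 × 0.3451 = 0.01075 mol
n(NaOH) left over = 0.01075 mol (1:1 ratio)
n(NaOH) consumed by analyte = 0.01530 − 0.01075 = 4.543 × 10^-3 mol
From the 1:2 ratio, n((NH4)2SO4) = 1/2 × 4.543 × 10^-3 = 2.271 × 10^-3 mol
mass of (NH4)2SO4 = 2.271 × 10^-3 × 132.14 = 0.3001 g
% (NH4)2SO4 = 0.3001 / 0.3128 × 100 = 95.95 %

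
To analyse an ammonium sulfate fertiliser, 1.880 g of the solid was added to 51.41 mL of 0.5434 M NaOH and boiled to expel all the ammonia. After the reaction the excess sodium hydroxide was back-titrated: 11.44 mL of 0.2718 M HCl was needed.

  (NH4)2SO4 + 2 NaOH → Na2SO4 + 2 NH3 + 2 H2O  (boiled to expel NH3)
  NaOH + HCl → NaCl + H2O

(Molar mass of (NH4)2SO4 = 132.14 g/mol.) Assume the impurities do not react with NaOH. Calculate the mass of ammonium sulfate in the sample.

1.640 g

n(NaOH) added = 0.05141 × 0.5434 = 0.02794 mol
n(HCl) used in back-titration = 0.01144 × 0.2718 = 3.109 × 10^-3 mol
n(NaOH) left over = 3.109 × 10^-3 mol (1:1 ratio)
n(NaOH) consumed by analyte = 0.02794 − 3.109 × 10^-3 = 0.02483 mol
From the 1:2 ratio, n((NH4)2SO4) = 1/2 × 0.02483 = 0.01241 mol
mass of (NH4)2SO4 = 0.01241 × 132.14 = 1.640 g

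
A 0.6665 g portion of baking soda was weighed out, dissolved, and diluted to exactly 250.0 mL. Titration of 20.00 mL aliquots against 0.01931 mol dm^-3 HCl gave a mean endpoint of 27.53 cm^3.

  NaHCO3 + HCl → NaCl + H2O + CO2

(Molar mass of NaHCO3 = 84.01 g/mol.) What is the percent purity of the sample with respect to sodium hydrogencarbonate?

83.76 %

n(HCl) per titration = 0.02753 × 0.01931 = 5.316 × 10^-4 mol
n(NaHCO3) in each aliquot = 5.316 × 10^-4 mol (1:1 ratio)
n(NaHCO3) in the whole flask = 5.316 × 10^-4 × 250.0/20.00 = 6.645 × 10^-3 mol
mass of NaHCO3 = 6.645 × 10^-3 × 84.01 = 0.5583 g
% NaHCO3 = 0.5583 / 0.6665 × 100 = 83.76 %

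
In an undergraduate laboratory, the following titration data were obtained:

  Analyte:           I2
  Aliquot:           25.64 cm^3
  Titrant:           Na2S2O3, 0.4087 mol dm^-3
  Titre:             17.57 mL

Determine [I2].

I2 + 2 S2O3^2- → 2 I^- + S4O6^2-
n(Na2S2O3) = 0.01757 L × 0.4087 mol/L = 7.181 × 10^-3 mol
From the 1:2 mole ratio, n(I2) = 1/2 × 7.181 × 10^-3 = 3.590 × 10^-3 mol
[I2] = 3.590 × 10^-3 mol / 0.02564 L = 0.1400 mol/L

0.1400 mol/L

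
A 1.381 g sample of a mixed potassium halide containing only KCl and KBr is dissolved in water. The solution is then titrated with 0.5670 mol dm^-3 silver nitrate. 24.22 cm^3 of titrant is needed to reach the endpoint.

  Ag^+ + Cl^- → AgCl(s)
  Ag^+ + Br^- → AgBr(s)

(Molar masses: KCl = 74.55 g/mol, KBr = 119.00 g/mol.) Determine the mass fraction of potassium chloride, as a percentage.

30.75 %

n(AgNO3) = 0.02422 × 0.5670 = 0.01373 mol
Let x = n(KCl), y = n(KBr).
Titrant: 1x + 1y = 0.01373;  mass: 74.55x + 119.00y = 1.381
Solving, x = 5.696 × 10^-3 mol, y = 8.037 × 10^-3 mol
mass of KCl = 5.696 × 10^-3 × 74.55 = 0.4247 g
% KCl = 0.4247 / 1.381 × 100 = 30.75 %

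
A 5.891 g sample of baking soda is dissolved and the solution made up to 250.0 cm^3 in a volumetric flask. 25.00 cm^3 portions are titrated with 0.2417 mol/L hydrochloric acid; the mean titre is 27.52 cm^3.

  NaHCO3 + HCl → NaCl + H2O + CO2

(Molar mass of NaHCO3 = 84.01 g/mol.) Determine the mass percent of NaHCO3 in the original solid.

94.86 %

n(HCl) per titration = 0.02752 × 0.2417 = 6.652 × 10^-3 mol
n(NaHCO3) in each aliquot = 6.652 × 10^-3 mol (1:1 ratio)
n(NaHCO3) in the whole flask = 6.652 × 10^-3 × 250.0/25.00 = 0.06652 mol
mass of NaHCO3 = 0.06652 × 84.01 = 5.588 g
% NaHCO3 = 5.588 / 5.891 × 100 = 94.86 %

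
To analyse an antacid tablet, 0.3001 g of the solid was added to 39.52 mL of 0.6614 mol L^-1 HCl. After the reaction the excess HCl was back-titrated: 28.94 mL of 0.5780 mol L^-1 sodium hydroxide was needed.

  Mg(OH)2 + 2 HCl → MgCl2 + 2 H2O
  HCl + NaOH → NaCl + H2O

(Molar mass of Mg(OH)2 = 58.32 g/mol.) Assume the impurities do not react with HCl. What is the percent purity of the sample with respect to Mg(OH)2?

n(HCl) added = 0.03952 × 0.6614 = 0.02614 mol
n(NaOH) used in back-titration = 0.02894 × 0.5780 = 0.01673 mol
n(HCl) left over = 0.01673 mol (1:1 ratio)
n(HCl) consumed by analyte = 0.02614 − 0.01673 = 9.411 × 10^-3 mol
From the 1:2 ratio, n(Mg(OH)2) = 1/2 × 9.411 × 10^-3 = 4.706 × 10^-3 mol
mass of Mg(OH)2 = 4.706 × 10^-3 × 58.32 = 0.2744 g
% Mg(OH)2 = 0.2744 / 0.3001 × 100 = 91.45 %

91.45 %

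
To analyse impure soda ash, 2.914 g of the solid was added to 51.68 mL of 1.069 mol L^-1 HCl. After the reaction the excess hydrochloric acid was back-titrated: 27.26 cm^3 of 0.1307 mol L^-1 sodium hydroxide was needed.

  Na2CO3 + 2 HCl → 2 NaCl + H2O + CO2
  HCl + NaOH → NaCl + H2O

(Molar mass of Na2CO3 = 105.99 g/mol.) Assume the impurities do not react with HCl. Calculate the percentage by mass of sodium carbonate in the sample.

93.99 %

n(HCl) added = 0.05168 × 1.069 = 0.05525 mol
n(NaOH) used in back-titration = 0.02726 × 0.1307 = 3.563 × 10^-3 mol
n(HCl) left over = 3.563 × 10^-3 mol (1:1 ratio)
n(HCl) consumed by analyte = 0.05525 − 3.563 × 10^-3 = 0.05168 mol
From the 1:2 ratio, n(Na2CO3) = 1/2 × 0.05168 = 0.02584 mol
mass of Na2CO3 = 0.02584 × 105.99 = 2.739 g
% Na2CO3 = 2.739 / 2.914 × 100 = 93.99 %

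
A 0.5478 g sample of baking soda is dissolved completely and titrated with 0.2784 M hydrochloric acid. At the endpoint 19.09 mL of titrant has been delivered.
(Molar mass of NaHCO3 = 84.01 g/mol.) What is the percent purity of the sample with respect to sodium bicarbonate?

81.50 %

NaHCO3 + HCl → NaCl + H2O + CO2
n(HCl) = 0.01909 L × 0.2784 mol/L = 5.315 × 10^-3 mol
n(NaHCO3) = 5.315 × 10^-3 mol (1:1 ratio)
mass of NaHCO3 = 5.315 × 10^-3 × 84.01 g/mol = 0.4465 g
% NaHCO3 = 0.4465 / 0.5478 × 100 = 81.50 %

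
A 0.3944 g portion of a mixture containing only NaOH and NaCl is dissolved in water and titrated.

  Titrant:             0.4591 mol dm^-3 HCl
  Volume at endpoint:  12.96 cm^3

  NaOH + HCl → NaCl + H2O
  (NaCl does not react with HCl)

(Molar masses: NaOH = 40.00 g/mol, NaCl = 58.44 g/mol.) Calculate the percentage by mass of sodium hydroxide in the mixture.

n(HCl) = 0.01296 × 0.4591 = 5.950 × 10^-3 mol
Let x = n(NaOH), y = n(NaCl).
Titrant: 1x = 5.950 × 10^-3;  mass: 40.00x + 58.44y = 0.3944
Solving, x = 5.950 × 10^-3 mol, y = 2.676 × 10^-3 mol
mass of NaOH = 5.950 × 10^-3 × 40.00 = 0.2380 g
% NaOH = 0.2380 / 0.3944 × 100 = 60.34 %

60.34 %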